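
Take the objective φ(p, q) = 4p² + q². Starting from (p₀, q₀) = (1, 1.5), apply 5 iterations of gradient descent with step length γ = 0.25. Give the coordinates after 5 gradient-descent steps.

(-1, 0.046875)

∇φ = (8p, 2q)
(p₁, q₁) = (1, 1.5) − 0.25·(8, 3) = (-1, 0.75)
(p₂, q₂) = (-1, 0.75) − 0.25·(-8, 1.5) = (1, 0.375)
(p₃, q₃) = (1, 0.375) − 0.25·(8, 0.75) = (-1, 0.1875)
(p₄, q₄) = (-1, 0.1875) − 0.25·(-8, 0.375) = (1, 0.09375)
(p₅, q₅) = (1, 0.09375) − 0.25·(8, 0.1875) = (-1, 0.046875)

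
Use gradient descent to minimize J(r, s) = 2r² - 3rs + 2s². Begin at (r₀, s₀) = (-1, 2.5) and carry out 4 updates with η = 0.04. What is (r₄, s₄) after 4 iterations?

∇J = (4r - 3s, -3r + 4s)
Step 1: at (-1, 2.5), ∇J = (-11.5, 13) → (-1, 2.5) − 0.04·(-11.5, 13) = (-0.54, 1.98)
Step 2: at (-0.54, 1.98), ∇J = (-8.1, 9.54) → (-0.54, 1.98) − 0.04·(-8.1, 9.54) = (-0.216, 1.5984)
Step 3: at (-0.216, 1.5984), ∇J = (-5.6592, 7.0416) → (-0.216, 1.5984) − 0.04·(-5.6592, 7.0416) = (0.010368, 1.316736)
Step 4: at (0.010368, 1.316736), ∇J = (-3.908736, 5.23584) → (0.010368, 1.316736) − 0.04·(-3.908736, 5.23584) = (0.16671744, 1.1073024)

(0.16671744, 1.1073024)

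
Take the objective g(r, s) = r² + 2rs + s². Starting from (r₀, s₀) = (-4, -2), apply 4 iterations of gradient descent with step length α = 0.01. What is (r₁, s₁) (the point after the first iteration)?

∇g = (2r + 2s, 2r + 2s)
Step 1: at (-4, -2), ∇g = (-12, -12) → (-4, -2) − 0.01·(-12, -12) = (-3.88, -1.88)

(-3.88, -1.88)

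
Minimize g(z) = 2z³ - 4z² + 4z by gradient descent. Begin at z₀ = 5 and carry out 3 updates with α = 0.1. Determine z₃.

g′(z) = 6z² - 8z + 4
z₁ = 5 − 0.1·114 = -6.4
z₂ = -6.4 − 0.1·300.96 = -36.496
z₃ = -36.496 − 0.1·8287.716096 = -865.2676096

-865.2676096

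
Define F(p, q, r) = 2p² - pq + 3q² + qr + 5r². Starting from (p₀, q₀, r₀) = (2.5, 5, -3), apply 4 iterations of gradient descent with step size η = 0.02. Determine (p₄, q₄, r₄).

∇F = (4p - q, -p + 6q + r, q + 10r)
Step 1: at (2.5, 5, -3), ∇F = (5, 24.5, -25) → (2.5, 5, -3) − 0.02·(5, 24.5, -25) = (2.4, 4.51, -2.5)
Step 2: at (2.4, 4.51, -2.5), ∇F = (5.09, 22.16, -20.49) → (2.4, 4.51, -2.5) − 0.02·(5.09, 22.16, -20.49) = (2.2982, 4.0668, -2.0902)
Step 3: at (2.2982, 4.0668, -2.0902), ∇F = (5.126, 20.0124, -16.8352) → (2.2982, 4.0668, -2.0902) − 0.02·(5.126, 20.0124, -16.8352) = (2.19568, 3.666552, -1.753496)
Step 4: at (2.19568, 3.666552, -1.753496), ∇F = (5.116168, 18.050136, -13.868408) → (2.19568, 3.666552, -1.753496) − 0.02·(5.116168, 18.050136, -13.868408) = (2.09335664, 3.30554928, -1.47612784)

(2.09335664, 3.30554928, -1.47612784)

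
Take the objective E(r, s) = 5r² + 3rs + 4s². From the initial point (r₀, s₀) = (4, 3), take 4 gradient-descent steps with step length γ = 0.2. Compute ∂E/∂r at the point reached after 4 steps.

207.6736

∇E = (10r + 3s, 3r + 8s)
(r₁, s₁) = (4, 3) − 0.2·(49, 36) = (-5.8, -4.2)
(r₂, s₂) = (-5.8, -4.2) − 0.2·(-70.6, -51) = (8.32, 6)
(r₃, s₃) = (8.32, 6) − 0.2·(101.2, 72.96) = (-11.92, -8.592)
(r₄, s₄) = (-11.92, -8.592) − 0.2·(-144.976, -104.496) = (17.0752, 12.3072)
∂E/∂r at (17.0752, 12.3072) = 207.6736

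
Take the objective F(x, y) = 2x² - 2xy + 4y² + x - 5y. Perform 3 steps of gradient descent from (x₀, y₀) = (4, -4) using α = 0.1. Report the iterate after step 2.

(0.9, 0.9)

∇F = (4x - 2y + 1, -2x + 8y - 5)
(x₁, y₁) = (4, -4) − 0.1·(25, -45) = (1.5, 0.5)
(x₂, y₂) = (1.5, 0.5) − 0.1·(6, -4) = (0.9, 0.9)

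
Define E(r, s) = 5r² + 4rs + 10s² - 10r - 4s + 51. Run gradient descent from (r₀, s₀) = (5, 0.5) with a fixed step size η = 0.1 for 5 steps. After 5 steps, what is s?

-3.26736

∇E = (10r + 4s - 10, 4r + 20s - 4)
Step 1: at (5, 0.5), ∇E = (42, 26) → (5, 0.5) − 0.1·(42, 26) = (0.8, -2.1)
Step 2: at (0.8, -2.1), ∇E = (-10.4, -42.8) → (0.8, -2.1) − 0.1·(-10.4, -42.8) = (1.84, 2.18)
Step 3: at (1.84, 2.18), ∇E = (17.12, 46.96) → (1.84, 2.18) − 0.1·(17.12, 46.96) = (0.128, -2.516)
Step 4: at (0.128, -2.516), ∇E = (-18.784, -53.808) → (0.128, -2.516) − 0.1·(-18.784, -53.808) = (2.0064, 2.8648)
Step 5: at (2.0064, 2.8648), ∇E = (21.5232, 61.3216) → (2.0064, 2.8648) − 0.1·(21.5232, 61.3216) = (-0.14592, -3.26736)
s = -3.26736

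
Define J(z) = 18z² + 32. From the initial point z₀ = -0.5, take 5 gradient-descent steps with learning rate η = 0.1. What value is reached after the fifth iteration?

59.40688

J′(z) = 36z
Step 1: J′(-0.5) = -18; z₁ = -0.5 − 0.1·(-18) = 1.3
Step 2: J′(1.3) = 46.8; z₂ = 1.3 − 0.1·46.8 = -3.38
Step 3: J′(-3.38) = -121.68; z₃ = -3.38 − 0.1·(-121.68) = 8.788
Step 4: J′(8.788) = 316.368; z₄ = 8.788 − 0.1·316.368 = -22.8488
Step 5: J′(-22.8488) = -822.5568; z₅ = -22.8488 − 0.1·(-822.5568) = 59.40688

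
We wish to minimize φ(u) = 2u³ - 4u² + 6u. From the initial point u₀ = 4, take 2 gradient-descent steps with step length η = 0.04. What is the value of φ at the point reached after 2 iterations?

φ′(u) = 6u² - 8u + 6
Step 1: φ′(4) = 70; u₁ = 4 − 0.04·70 = 1.2
Step 2: φ′(1.2) = 5.04; u₂ = 1.2 − 0.04·5.04 = 0.9984
φ(0.9984) = 3.993605111808

3.993605111808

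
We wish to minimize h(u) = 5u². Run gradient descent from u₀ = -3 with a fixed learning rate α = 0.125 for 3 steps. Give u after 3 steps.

h′(u) = 10u
Step 1: h′(-3) = -30; u₁ = -3 − 0.125·(-30) = 0.75
Step 2: h′(0.75) = 7.5; u₂ = 0.75 − 0.125·7.5 = -0.1875
Step 3: h′(-0.1875) = -1.875; u₃ = -0.1875 − 0.125·(-1.875) = 0.046875

0.046875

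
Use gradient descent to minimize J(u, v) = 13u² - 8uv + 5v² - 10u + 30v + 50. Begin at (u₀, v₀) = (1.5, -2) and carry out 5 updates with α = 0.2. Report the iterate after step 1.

(-7.5, -1.6)

∇J = (26u - 8v - 10, -8u + 10v + 30)
Step 1: at (1.5, -2), ∇J = (45, -2) → (1.5, -2) − 0.2·(45, -2) = (-7.5, -1.6)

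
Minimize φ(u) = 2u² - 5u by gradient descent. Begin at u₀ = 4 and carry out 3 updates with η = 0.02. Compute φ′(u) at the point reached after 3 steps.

φ′(u) = 4u - 5
u₁ = 4 − 0.02·11 = 3.78
u₂ = 3.78 − 0.02·10.12 = 3.5776
u₃ = 3.5776 − 0.02·9.3104 = 3.391392
φ′(u) at (3.391392) = 8.565568

8.565568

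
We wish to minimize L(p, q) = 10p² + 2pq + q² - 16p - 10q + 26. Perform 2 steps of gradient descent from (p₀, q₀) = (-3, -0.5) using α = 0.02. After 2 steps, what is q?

0.1048

∇L = (20p + 2q - 16, 2p + 2q - 10)
Step 1: at (-3, -0.5), ∇L = (-77, -17) → (-3, -0.5) − 0.02·(-77, -17) = (-1.46, -0.16)
Step 2: at (-1.46, -0.16), ∇L = (-45.52, -13.24) → (-1.46, -0.16) − 0.02·(-45.52, -13.24) = (-0.5496, 0.1048)
q = 0.1048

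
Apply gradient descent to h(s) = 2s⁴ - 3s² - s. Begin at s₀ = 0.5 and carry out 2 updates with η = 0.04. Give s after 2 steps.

0.73253504

h′(s) = 8s³ - 6s - 1
s₁ = 0.5 − 0.04·(-3) = 0.62
s₂ = 0.62 − 0.04·(-2.813376) = 0.73253504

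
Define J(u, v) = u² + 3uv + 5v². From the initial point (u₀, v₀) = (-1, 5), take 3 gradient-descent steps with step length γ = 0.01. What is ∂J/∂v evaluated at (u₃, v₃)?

∇J = (2u + 3v, 3u + 10v)
Step 1: at (-1, 5), ∇J = (13, 47) → (-1, 5) − 0.01·(13, 47) = (-1.13, 4.53)
Step 2: at (-1.13, 4.53), ∇J = (11.33, 41.91) → (-1.13, 4.53) − 0.01·(11.33, 41.91) = (-1.2433, 4.1109)
Step 3: at (-1.2433, 4.1109), ∇J = (9.8461, 37.3791) → (-1.2433, 4.1109) − 0.01·(9.8461, 37.3791) = (-1.341761, 3.737109)
∂J/∂v at (-1.341761, 3.737109) = 33.345807

33.345807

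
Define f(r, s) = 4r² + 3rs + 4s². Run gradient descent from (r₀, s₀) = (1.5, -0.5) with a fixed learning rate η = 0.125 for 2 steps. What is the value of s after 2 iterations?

-0.0703125

∇f = (8r + 3s, 3r + 8s)
(r₁, s₁) = (1.5, -0.5) − 0.125·(10.5, 0.5) = (0.1875, -0.5625)
(r₂, s₂) = (0.1875, -0.5625) − 0.125·(-0.1875, -3.9375) = (0.2109375, -0.0703125)
s = -0.0703125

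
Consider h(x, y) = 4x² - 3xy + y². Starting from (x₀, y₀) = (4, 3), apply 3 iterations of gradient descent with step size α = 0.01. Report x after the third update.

∇h = (8x - 3y, -3x + 2y)
Step 1: at (4, 3), ∇h = (23, -6) → (4, 3) − 0.01·(23, -6) = (3.77, 3.06)
Step 2: at (3.77, 3.06), ∇h = (20.98, -5.19) → (3.77, 3.06) − 0.01·(20.98, -5.19) = (3.5602, 3.1119)
Step 3: at (3.5602, 3.1119), ∇h = (19.1459, -4.4568) → (3.5602, 3.1119) − 0.01·(19.1459, -4.4568) = (3.368741, 3.156468)
x = 3.368741

3.368741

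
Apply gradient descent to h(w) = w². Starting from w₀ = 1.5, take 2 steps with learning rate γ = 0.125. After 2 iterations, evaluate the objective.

0.7119140625

h′(w) = 2w
w₁ = 1.5 − 0.125·3 = 1.125
w₂ = 1.125 − 0.125·2.25 = 0.84375
h(0.84375) = 0.7119140625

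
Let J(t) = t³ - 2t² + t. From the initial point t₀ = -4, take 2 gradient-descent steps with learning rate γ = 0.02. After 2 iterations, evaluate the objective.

J′(t) = 3t² - 4t + 1
t₁ = -4 − 0.02·65 = -5.3
t₂ = -5.3 − 0.02·106.47 = -7.4294
J(-7.4294) = -527.894414924184

-527.894414924184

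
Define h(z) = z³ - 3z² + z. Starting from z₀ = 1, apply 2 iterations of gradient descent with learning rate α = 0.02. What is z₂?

h′(z) = 3z² - 6z + 1
z₁ = 1 − 0.02·(-2) = 1.04
z₂ = 1.04 − 0.02·(-1.9952) = 1.079904

1.079904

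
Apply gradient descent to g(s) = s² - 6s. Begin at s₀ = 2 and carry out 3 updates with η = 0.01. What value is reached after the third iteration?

g′(s) = 2s - 6
Step 1: g′(2) = -2; s₁ = 2 − 0.01·(-2) = 2.02
Step 2: g′(2.02) = -1.96; s₂ = 2.02 − 0.01·(-1.96) = 2.0396
Step 3: g′(2.0396) = -1.9208; s₃ = 2.0396 − 0.01·(-1.9208) = 2.058808

2.058808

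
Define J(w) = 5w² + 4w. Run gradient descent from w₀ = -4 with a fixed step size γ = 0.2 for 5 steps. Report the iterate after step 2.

J′(w) = 10w + 4
Step 1: J′(-4) = -36; w₁ = -4 − 0.2·(-36) = 3.2
Step 2: J′(3.2) = 36; w₂ = 3.2 − 0.2·36 = -4

-4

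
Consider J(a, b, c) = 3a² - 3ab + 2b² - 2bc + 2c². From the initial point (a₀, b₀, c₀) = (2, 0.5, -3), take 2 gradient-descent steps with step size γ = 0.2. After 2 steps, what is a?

0.08

∇J = (6a - 3b, -3a + 4b - 2c, -2b + 4c)
(a₁, b₁, c₁) = (2, 0.5, -3) − 0.2·(10.5, 2, -13) = (-0.1, 0.1, -0.4)
(a₂, b₂, c₂) = (-0.1, 0.1, -0.4) − 0.2·(-0.9, 1.5, -1.8) = (0.08, -0.2, -0.04)
a = 0.08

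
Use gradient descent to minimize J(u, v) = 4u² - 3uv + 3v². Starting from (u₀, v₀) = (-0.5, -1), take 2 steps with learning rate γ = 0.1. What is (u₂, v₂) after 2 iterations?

(-0.245, -0.34)

∇J = (8u - 3v, -3u + 6v)
(u₁, v₁) = (-0.5, -1) − 0.1·(-1, -4.5) = (-0.4, -0.55)
(u₂, v₂) = (-0.4, -0.55) − 0.1·(-1.55, -2.1) = (-0.245, -0.34)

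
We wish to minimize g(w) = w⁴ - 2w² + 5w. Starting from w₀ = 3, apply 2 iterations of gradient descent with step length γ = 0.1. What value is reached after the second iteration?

g′(w) = 4w³ - 4w + 5
w₁ = 3 − 0.1·101 = -7.1
w₂ = -7.1 − 0.1·(-1398.244) = 132.7244

132.7244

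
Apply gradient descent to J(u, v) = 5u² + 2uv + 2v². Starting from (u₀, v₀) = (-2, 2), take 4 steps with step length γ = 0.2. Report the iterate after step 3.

∇J = (10u + 2v, 2u + 4v)
Step 1: at (-2, 2), ∇J = (-16, 4) → (-2, 2) − 0.2·(-16, 4) = (1.2, 1.2)
Step 2: at (1.2, 1.2), ∇J = (14.4, 7.2) → (1.2, 1.2) − 0.2·(14.4, 7.2) = (-1.68, -0.24)
Step 3: at (-1.68, -0.24), ∇J = (-17.28, -4.32) → (-1.68, -0.24) − 0.2·(-17.28, -4.32) = (1.776, 0.624)

(1.776, 0.624)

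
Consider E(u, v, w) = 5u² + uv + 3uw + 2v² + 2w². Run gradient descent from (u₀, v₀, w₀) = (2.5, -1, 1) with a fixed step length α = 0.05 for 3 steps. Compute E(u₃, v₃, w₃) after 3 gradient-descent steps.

1.1714864375

∇E = (10u + v + 3w, u + 4v, 3u + 4w)
(u₁, v₁, w₁) = (2.5, -1, 1) − 0.05·(27, -1.5, 11.5) = (1.15, -0.925, 0.425)
(u₂, v₂, w₂) = (1.15, -0.925, 0.425) − 0.05·(11.85, -2.55, 5.15) = (0.5575, -0.7975, 0.1675)
(u₃, v₃, w₃) = (0.5575, -0.7975, 0.1675) − 0.05·(5.28, -2.6325, 2.3425) = (0.2935, -0.665875, 0.050375)
E(0.2935, -0.665875, 0.050375) = 1.1714864375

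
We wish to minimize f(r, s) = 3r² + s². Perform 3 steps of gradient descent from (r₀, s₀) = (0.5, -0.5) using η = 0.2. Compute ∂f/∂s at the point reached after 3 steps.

-0.216

∇f = (6r, 2s)
Step 1: at (0.5, -0.5), ∇f = (3, -1) → (0.5, -0.5) − 0.2·(3, -1) = (-0.1, -0.3)
Step 2: at (-0.1, -0.3), ∇f = (-0.6, -0.6) → (-0.1, -0.3) − 0.2·(-0.6, -0.6) = (0.02, -0.18)
Step 3: at (0.02, -0.18), ∇f = (0.12, -0.36) → (0.02, -0.18) − 0.2·(0.12, -0.36) = (-0.004, -0.108)
∂f/∂s at (-0.004, -0.108) = -0.216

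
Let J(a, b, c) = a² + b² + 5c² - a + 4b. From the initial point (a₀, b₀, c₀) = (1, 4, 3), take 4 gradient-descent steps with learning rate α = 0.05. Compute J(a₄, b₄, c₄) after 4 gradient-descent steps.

∇J = (2a - 1, 2b + 4, 10c)
Step 1: at (1, 4, 3), ∇J = (1, 12, 30) → (1, 4, 3) − 0.05·(1, 12, 30) = (0.95, 3.4, 1.5)
Step 2: at (0.95, 3.4, 1.5), ∇J = (0.9, 10.8, 15) → (0.95, 3.4, 1.5) − 0.05·(0.9, 10.8, 15) = (0.905, 2.86, 0.75)
Step 3: at (0.905, 2.86, 0.75), ∇J = (0.81, 9.72, 7.5) → (0.905, 2.86, 0.75) − 0.05·(0.81, 9.72, 7.5) = (0.8645, 2.374, 0.375)
Step 4: at (0.8645, 2.374, 0.375), ∇J = (0.729, 8.748, 3.75) → (0.8645, 2.374, 0.375) − 0.05·(0.729, 8.748, 3.75) = (0.82805, 1.9366, 0.1875)
J(0.82805, 1.9366, 0.1875) = 11.5302176125

11.5302176125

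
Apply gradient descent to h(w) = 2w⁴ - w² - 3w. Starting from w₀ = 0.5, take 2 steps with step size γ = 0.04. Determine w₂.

0.71333504

h′(w) = 8w³ - 2w - 3
Step 1: h′(0.5) = -3; w₁ = 0.5 − 0.04·(-3) = 0.62
Step 2: h′(0.62) = -2.333376; w₂ = 0.62 − 0.04·(-2.333376) = 0.71333504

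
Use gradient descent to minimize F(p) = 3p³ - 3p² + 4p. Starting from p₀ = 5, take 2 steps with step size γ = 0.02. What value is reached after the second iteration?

F′(p) = 9p² - 6p + 4
p₁ = 5 − 0.02·199 = 1.02
p₂ = 1.02 − 0.02·7.2436 = 0.875128

0.875128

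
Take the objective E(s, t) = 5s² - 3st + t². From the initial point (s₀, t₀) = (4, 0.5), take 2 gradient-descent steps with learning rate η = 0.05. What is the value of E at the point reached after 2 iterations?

4.2146328125

∇E = (10s - 3t, -3s + 2t)
Step 1: at (4, 0.5), ∇E = (38.5, -11) → (4, 0.5) − 0.05·(38.5, -11) = (2.075, 1.05)
Step 2: at (2.075, 1.05), ∇E = (17.6, -4.125) → (2.075, 1.05) − 0.05·(17.6, -4.125) = (1.195, 1.25625)
E(1.195, 1.25625) = 4.2146328125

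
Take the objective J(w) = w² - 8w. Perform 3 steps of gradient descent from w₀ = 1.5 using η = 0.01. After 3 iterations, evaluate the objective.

-10.4634851196

J′(w) = 2w - 8
Step 1: J′(1.5) = -5; w₁ = 1.5 − 0.01·(-5) = 1.55
Step 2: J′(1.55) = -4.9; w₂ = 1.55 − 0.01·(-4.9) = 1.599
Step 3: J′(1.599) = -4.802; w₃ = 1.599 − 0.01·(-4.802) = 1.64702
J(1.64702) = -10.4634851196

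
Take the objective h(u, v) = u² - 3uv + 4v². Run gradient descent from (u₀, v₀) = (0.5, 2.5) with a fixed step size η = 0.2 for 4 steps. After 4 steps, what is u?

∇h = (2u - 3v, -3u + 8v)
(u₁, v₁) = (0.5, 2.5) − 0.2·(-6.5, 18.5) = (1.8, -1.2)
(u₂, v₂) = (1.8, -1.2) − 0.2·(7.2, -15) = (0.36, 1.8)
(u₃, v₃) = (0.36, 1.8) − 0.2·(-4.68, 13.32) = (1.296, -0.864)
(u₄, v₄) = (1.296, -0.864) − 0.2·(5.184, -10.8) = (0.2592, 1.296)
u = 0.2592

0.2592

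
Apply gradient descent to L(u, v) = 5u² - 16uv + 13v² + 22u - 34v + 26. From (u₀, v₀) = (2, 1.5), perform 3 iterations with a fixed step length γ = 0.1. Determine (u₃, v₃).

∇L = (10u - 16v + 22, -16u + 26v - 34)
Step 1: at (2, 1.5), ∇L = (18, -27) → (2, 1.5) − 0.1·(18, -27) = (0.2, 4.2)
Step 2: at (0.2, 4.2), ∇L = (-43.2, 72) → (0.2, 4.2) − 0.1·(-43.2, 72) = (4.52, -3)
Step 3: at (4.52, -3), ∇L = (115.2, -184.32) → (4.52, -3) − 0.1·(115.2, -184.32) = (-7, 15.432)

(-7, 15.432)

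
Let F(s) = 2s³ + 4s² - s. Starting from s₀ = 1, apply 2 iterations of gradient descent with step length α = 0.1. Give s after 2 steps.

F′(s) = 6s² + 8s - 1
s₁ = 1 − 0.1·13 = -0.3
s₂ = -0.3 − 0.1·(-2.86) = -0.014

-0.014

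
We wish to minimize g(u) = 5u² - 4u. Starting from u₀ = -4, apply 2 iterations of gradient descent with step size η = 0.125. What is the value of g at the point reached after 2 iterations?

-0.421875

g′(u) = 10u - 4
Step 1: g′(-4) = -44; u₁ = -4 − 0.125·(-44) = 1.5
Step 2: g′(1.5) = 11; u₂ = 1.5 − 0.125·11 = 0.125
g(0.125) = -0.421875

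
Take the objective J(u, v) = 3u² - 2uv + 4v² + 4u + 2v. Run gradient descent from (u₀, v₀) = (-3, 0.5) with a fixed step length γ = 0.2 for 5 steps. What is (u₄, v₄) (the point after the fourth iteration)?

(-1.3488, 0.404)

∇J = (6u - 2v + 4, -2u + 8v + 2)
(u₁, v₁) = (-3, 0.5) − 0.2·(-15, 12) = (0, -1.9)
(u₂, v₂) = (0, -1.9) − 0.2·(7.8, -13.2) = (-1.56, 0.74)
(u₃, v₃) = (-1.56, 0.74) − 0.2·(-6.84, 11.04) = (-0.192, -1.468)
(u₄, v₄) = (-0.192, -1.468) − 0.2·(5.784, -9.36) = (-1.3488, 0.404)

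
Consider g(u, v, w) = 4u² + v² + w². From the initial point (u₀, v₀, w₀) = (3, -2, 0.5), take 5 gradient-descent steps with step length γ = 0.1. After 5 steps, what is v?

-0.65536

∇g = (8u, 2v, 2w)
(u₁, v₁, w₁) = (3, -2, 0.5) − 0.1·(24, -4, 1) = (0.6, -1.6, 0.4)
(u₂, v₂, w₂) = (0.6, -1.6, 0.4) − 0.1·(4.8, -3.2, 0.8) = (0.12, -1.28, 0.32)
(u₃, v₃, w₃) = (0.12, -1.28, 0.32) − 0.1·(0.96, -2.56, 0.64) = (0.024, -1.024, 0.256)
(u₄, v₄, w₄) = (0.024, -1.024, 0.256) − 0.1·(0.192, -2.048, 0.512) = (0.0048, -0.8192, 0.2048)
(u₅, v₅, w₅) = (0.0048, -0.8192, 0.2048) − 0.1·(0.0384, -1.6384, 0.4096) = (0.00096, -0.65536, 0.16384)
v = -0.65536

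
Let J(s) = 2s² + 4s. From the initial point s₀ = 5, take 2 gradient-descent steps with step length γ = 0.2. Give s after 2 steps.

-0.76

J′(s) = 4s + 4
s₁ = 5 − 0.2·24 = 0.2
s₂ = 0.2 − 0.2·4.8 = -0.76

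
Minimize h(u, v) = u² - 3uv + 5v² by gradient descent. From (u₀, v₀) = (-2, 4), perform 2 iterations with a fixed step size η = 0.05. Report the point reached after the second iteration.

(-0.825, 0.67)

∇h = (2u - 3v, -3u + 10v)
Step 1: at (-2, 4), ∇h = (-16, 46) → (-2, 4) − 0.05·(-16, 46) = (-1.2, 1.7)
Step 2: at (-1.2, 1.7), ∇h = (-7.5, 20.6) → (-1.2, 1.7) − 0.05·(-7.5, 20.6) = (-0.825, 0.67)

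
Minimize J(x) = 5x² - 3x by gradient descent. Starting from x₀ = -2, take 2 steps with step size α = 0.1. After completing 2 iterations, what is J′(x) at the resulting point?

J′(x) = 10x - 3
x₁ = -2 − 0.1·(-23) = 0.3
x₂ = 0.3 − 0.1·0 = 0.3
J′(x) at (0.3) = 0

0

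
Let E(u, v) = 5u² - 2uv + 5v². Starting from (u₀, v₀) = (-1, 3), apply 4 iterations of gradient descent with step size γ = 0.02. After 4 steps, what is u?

-0.16937216

∇E = (10u - 2v, -2u + 10v)
Step 1: at (-1, 3), ∇E = (-16, 32) → (-1, 3) − 0.02·(-16, 32) = (-0.68, 2.36)
Step 2: at (-0.68, 2.36), ∇E = (-11.52, 24.96) → (-0.68, 2.36) − 0.02·(-11.52, 24.96) = (-0.4496, 1.8608)
Step 3: at (-0.4496, 1.8608), ∇E = (-8.2176, 19.5072) → (-0.4496, 1.8608) − 0.02·(-8.2176, 19.5072) = (-0.285248, 1.470656)
Step 4: at (-0.285248, 1.470656), ∇E = (-5.793792, 15.277056) → (-0.285248, 1.470656) − 0.02·(-5.793792, 15.277056) = (-0.16937216, 1.16511488)
u = -0.16937216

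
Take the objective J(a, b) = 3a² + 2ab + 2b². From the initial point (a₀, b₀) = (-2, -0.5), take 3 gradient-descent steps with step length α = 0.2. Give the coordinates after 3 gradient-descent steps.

(0.12, 0.14)

∇J = (6a + 2b, 2a + 4b)
(a₁, b₁) = (-2, -0.5) − 0.2·(-13, -6) = (0.6, 0.7)
(a₂, b₂) = (0.6, 0.7) − 0.2·(5, 4) = (-0.4, -0.1)
(a₃, b₃) = (-0.4, -0.1) − 0.2·(-2.6, -1.2) = (0.12, 0.14)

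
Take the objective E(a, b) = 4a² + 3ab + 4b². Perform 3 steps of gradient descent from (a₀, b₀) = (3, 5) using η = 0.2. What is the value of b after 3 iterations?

∇E = (8a + 3b, 3a + 8b)
(a₁, b₁) = (3, 5) − 0.2·(39, 49) = (-4.8, -4.8)
(a₂, b₂) = (-4.8, -4.8) − 0.2·(-52.8, -52.8) = (5.76, 5.76)
(a₃, b₃) = (5.76, 5.76) − 0.2·(63.36, 63.36) = (-6.912, -6.912)
b = -6.912

-6.912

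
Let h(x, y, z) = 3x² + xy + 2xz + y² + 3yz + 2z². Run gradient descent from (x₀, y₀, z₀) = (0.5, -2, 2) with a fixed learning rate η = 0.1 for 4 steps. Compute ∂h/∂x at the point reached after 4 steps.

0.1255

∇h = (6x + y + 2z, x + 2y + 3z, 2x + 3y + 4z)
(x₁, y₁, z₁) = (0.5, -2, 2) − 0.1·(5, 2.5, 3) = (0, -2.25, 1.7)
(x₂, y₂, z₂) = (0, -2.25, 1.7) − 0.1·(1.15, 0.6, 0.05) = (-0.115, -2.31, 1.695)
(x₃, y₃, z₃) = (-0.115, -2.31, 1.695) − 0.1·(0.39, 0.35, -0.38) = (-0.154, -2.345, 1.733)
(x₄, y₄, z₄) = (-0.154, -2.345, 1.733) − 0.1·(0.197, 0.355, -0.411) = (-0.1737, -2.3805, 1.7741)
∂h/∂x at (-0.1737, -2.3805, 1.7741) = 0.1255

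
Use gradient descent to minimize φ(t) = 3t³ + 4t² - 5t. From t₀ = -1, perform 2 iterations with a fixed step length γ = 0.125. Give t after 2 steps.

φ′(t) = 9t² + 8t - 5
t₁ = -1 − 0.125·(-4) = -0.5
t₂ = -0.5 − 0.125·(-6.75) = 0.34375

0.34375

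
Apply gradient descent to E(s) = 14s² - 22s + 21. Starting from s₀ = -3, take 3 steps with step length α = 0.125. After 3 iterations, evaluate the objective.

E′(s) = 28s - 22
Step 1: E′(-3) = -106; s₁ = -3 − 0.125·(-106) = 10.25
Step 2: E′(10.25) = 265; s₂ = 10.25 − 0.125·265 = -22.875
Step 3: E′(-22.875) = -662.5; s₃ = -22.875 − 0.125·(-662.5) = 59.9375
E(59.9375) = 48997.4296875

48997.4296875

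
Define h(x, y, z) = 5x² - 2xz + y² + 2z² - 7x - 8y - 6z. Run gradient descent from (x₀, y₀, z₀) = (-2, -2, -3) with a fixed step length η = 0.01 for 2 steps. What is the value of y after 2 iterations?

-1.7624

∇h = (10x - 2z - 7, 2y - 8, -2x + 4z - 6)
(x₁, y₁, z₁) = (-2, -2, -3) − 0.01·(-21, -12, -14) = (-1.79, -1.88, -2.86)
(x₂, y₂, z₂) = (-1.79, -1.88, -2.86) − 0.01·(-19.18, -11.76, -13.86) = (-1.5982, -1.7624, -2.7214)
y = -1.7624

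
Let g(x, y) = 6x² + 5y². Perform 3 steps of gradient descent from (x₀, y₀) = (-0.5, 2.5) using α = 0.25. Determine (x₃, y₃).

(4, -8.4375)

∇g = (12x, 10y)
(x₁, y₁) = (-0.5, 2.5) − 0.25·(-6, 25) = (1, -3.75)
(x₂, y₂) = (1, -3.75) − 0.25·(12, -37.5) = (-2, 5.625)
(x₃, y₃) = (-2, 5.625) − 0.25·(-24, 56.25) = (4, -8.4375)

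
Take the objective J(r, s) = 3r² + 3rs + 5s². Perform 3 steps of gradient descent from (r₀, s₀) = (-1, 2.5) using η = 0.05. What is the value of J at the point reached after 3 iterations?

2.20218369921875

∇J = (6r + 3s, 3r + 10s)
(r₁, s₁) = (-1, 2.5) − 0.05·(1.5, 22) = (-1.075, 1.4)
(r₂, s₂) = (-1.075, 1.4) − 0.05·(-2.25, 10.775) = (-0.9625, 0.86125)
(r₃, s₃) = (-0.9625, 0.86125) − 0.05·(-3.19125, 5.725) = (-0.8029375, 0.575)
J(-0.8029375, 0.575) = 2.20218369921875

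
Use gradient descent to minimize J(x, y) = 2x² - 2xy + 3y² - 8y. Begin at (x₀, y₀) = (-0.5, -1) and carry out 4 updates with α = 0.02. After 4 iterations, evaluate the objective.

1.3809593432064

∇J = (4x - 2y, -2x + 6y - 8)
(x₁, y₁) = (-0.5, -1) − 0.02·(0, -13) = (-0.5, -0.74)
(x₂, y₂) = (-0.5, -0.74) − 0.02·(-0.52, -11.44) = (-0.4896, -0.5112)
(x₃, y₃) = (-0.4896, -0.5112) − 0.02·(-0.936, -10.088) = (-0.47088, -0.30944)
(x₄, y₄) = (-0.47088, -0.30944) − 0.02·(-1.26464, -8.91488) = (-0.4455872, -0.1311424)
J(-0.4455872, -0.1311424) = 1.3809593432064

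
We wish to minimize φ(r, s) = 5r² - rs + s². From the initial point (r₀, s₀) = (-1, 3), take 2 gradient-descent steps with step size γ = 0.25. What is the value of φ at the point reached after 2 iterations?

51.94140625

∇φ = (10r - s, -r + 2s)
Step 1: at (-1, 3), ∇φ = (-13, 7) → (-1, 3) − 0.25·(-13, 7) = (2.25, 1.25)
Step 2: at (2.25, 1.25), ∇φ = (21.25, 0.25) → (2.25, 1.25) − 0.25·(21.25, 0.25) = (-3.0625, 1.1875)
φ(-3.0625, 1.1875) = 51.94140625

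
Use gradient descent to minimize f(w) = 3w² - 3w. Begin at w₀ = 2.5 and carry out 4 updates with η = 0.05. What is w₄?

0.9802

f′(w) = 6w - 3
w₁ = 2.5 − 0.05·12 = 1.9
w₂ = 1.9 − 0.05·8.4 = 1.48
w₃ = 1.48 − 0.05·5.88 = 1.186
w₄ = 1.186 − 0.05·4.116 = 0.9802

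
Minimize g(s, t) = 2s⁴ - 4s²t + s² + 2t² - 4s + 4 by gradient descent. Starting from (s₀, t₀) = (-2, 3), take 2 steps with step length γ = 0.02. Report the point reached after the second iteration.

∇g = (8s³ - 8st + 2s - 4, -4s² + 4t)
Step 1: at (-2, 3), ∇g = (-24, -4) → (-2, 3) − 0.02·(-24, -4) = (-1.52, 3.08)
Step 2: at (-1.52, 3.08), ∇g = (2.318336, 3.0784) → (-1.52, 3.08) − 0.02·(2.318336, 3.0784) = (-1.56636672, 3.018432)

(-1.56636672, 3.018432)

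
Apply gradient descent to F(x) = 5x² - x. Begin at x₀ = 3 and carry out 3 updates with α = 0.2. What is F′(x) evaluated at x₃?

F′(x) = 10x - 1
x₁ = 3 − 0.2·29 = -2.8
x₂ = -2.8 − 0.2·(-29) = 3
x₃ = 3 − 0.2·29 = -2.8
F′(x) at (-2.8) = -29

-29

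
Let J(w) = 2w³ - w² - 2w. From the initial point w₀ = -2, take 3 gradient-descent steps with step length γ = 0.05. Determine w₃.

J′(w) = 6w² - 2w - 2
w₁ = -2 − 0.05·26 = -3.3
w₂ = -3.3 − 0.05·69.94 = -6.797
w₃ = -6.797 − 0.05·288.789254 = -21.2364627

-21.2364627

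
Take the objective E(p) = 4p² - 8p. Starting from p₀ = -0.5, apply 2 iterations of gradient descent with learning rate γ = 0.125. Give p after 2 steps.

E′(p) = 8p - 8
Step 1: E′(-0.5) = -12; p₁ = -0.5 − 0.125·(-12) = 1
Step 2: E′(1) = 0; p₂ = 1 − 0.125·0 = 1

1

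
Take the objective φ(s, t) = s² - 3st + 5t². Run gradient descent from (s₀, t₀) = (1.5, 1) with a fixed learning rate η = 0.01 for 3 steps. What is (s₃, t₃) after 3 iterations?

(1.495248, 0.8509005)

∇φ = (2s - 3t, -3s + 10t)
Step 1: at (1.5, 1), ∇φ = (0, 5.5) → (1.5, 1) − 0.01·(0, 5.5) = (1.5, 0.945)
Step 2: at (1.5, 0.945), ∇φ = (0.165, 4.95) → (1.5, 0.945) − 0.01·(0.165, 4.95) = (1.49835, 0.8955)
Step 3: at (1.49835, 0.8955), ∇φ = (0.3102, 4.45995) → (1.49835, 0.8955) − 0.01·(0.3102, 4.45995) = (1.495248, 0.8509005)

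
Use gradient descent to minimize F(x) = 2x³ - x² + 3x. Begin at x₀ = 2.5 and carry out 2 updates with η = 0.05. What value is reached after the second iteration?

F′(x) = 6x² - 2x + 3
x₁ = 2.5 − 0.05·35.5 = 0.725
x₂ = 0.725 − 0.05·4.70375 = 0.4898125

0.4898125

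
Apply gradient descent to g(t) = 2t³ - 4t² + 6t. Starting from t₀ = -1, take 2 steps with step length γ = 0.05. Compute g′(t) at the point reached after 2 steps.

g′(t) = 6t² - 8t + 6
t₁ = -1 − 0.05·20 = -2
t₂ = -2 − 0.05·46 = -4.3
g′(t) at (-4.3) = 151.34

151.34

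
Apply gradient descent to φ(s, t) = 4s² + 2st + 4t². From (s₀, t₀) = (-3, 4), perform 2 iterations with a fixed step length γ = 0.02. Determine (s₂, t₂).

(-2.3904, 3.0304)

∇φ = (8s + 2t, 2s + 8t)
Step 1: at (-3, 4), ∇φ = (-16, 26) → (-3, 4) − 0.02·(-16, 26) = (-2.68, 3.48)
Step 2: at (-2.68, 3.48), ∇φ = (-14.48, 22.48) → (-2.68, 3.48) − 0.02·(-14.48, 22.48) = (-2.3904, 3.0304)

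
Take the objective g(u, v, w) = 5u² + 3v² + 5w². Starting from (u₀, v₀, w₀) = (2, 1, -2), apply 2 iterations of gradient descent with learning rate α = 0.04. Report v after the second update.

∇g = (10u, 6v, 10w)
Step 1: at (2, 1, -2), ∇g = (20, 6, -20) → (2, 1, -2) − 0.04·(20, 6, -20) = (1.2, 0.76, -1.2)
Step 2: at (1.2, 0.76, -1.2), ∇g = (12, 4.56, -12) → (1.2, 0.76, -1.2) − 0.04·(12, 4.56, -12) = (0.72, 0.5776, -0.72)
v = 0.5776

0.5776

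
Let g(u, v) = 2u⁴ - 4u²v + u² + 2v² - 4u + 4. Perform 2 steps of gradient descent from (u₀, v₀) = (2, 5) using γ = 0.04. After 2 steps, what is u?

∇g = (8u³ - 8uv + 2u - 4, -4u² + 4v)
(u₁, v₁) = (2, 5) − 0.04·(-16, 4) = (2.64, 4.84)
(u₂, v₂) = (2.64, 4.84) − 0.04·(46.257152, -8.5184) = (0.78971392, 5.180736)
u = 0.78971392

0.78971392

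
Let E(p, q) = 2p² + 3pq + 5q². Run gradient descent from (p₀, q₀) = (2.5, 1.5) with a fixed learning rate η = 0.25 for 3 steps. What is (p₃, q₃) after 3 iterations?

(-5.2734375, -12.8671875)

∇E = (4p + 3q, 3p + 10q)
(p₁, q₁) = (2.5, 1.5) − 0.25·(14.5, 22.5) = (-1.125, -4.125)
(p₂, q₂) = (-1.125, -4.125) − 0.25·(-16.875, -44.625) = (3.09375, 7.03125)
(p₃, q₃) = (3.09375, 7.03125) − 0.25·(33.46875, 79.59375) = (-5.2734375, -12.8671875)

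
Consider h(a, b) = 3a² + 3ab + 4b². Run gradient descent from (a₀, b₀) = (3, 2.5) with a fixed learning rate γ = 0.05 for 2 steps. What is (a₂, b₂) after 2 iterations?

(1.05, 0.37125)

∇h = (6a + 3b, 3a + 8b)
(a₁, b₁) = (3, 2.5) − 0.05·(25.5, 29) = (1.725, 1.05)
(a₂, b₂) = (1.725, 1.05) − 0.05·(13.5, 13.575) = (1.05, 0.37125)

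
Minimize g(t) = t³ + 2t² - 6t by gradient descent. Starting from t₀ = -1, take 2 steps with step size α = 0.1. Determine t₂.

0.393

g′(t) = 3t² + 4t - 6
Step 1: g′(-1) = -7; t₁ = -1 − 0.1·(-7) = -0.3
Step 2: g′(-0.3) = -6.93; t₂ = -0.3 − 0.1·(-6.93) = 0.393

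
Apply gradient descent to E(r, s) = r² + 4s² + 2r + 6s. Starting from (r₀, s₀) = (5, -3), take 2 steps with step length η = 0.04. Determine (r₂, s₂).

∇E = (2r + 2, 8s + 6)
(r₁, s₁) = (5, -3) − 0.04·(12, -18) = (4.52, -2.28)
(r₂, s₂) = (4.52, -2.28) − 0.04·(11.04, -12.24) = (4.0784, -1.7904)

(4.0784, -1.7904)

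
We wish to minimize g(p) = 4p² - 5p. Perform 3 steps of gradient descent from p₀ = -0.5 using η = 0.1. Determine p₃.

g′(p) = 8p - 5
p₁ = -0.5 − 0.1·(-9) = 0.4
p₂ = 0.4 − 0.1·(-1.8) = 0.58
p₃ = 0.58 − 0.1·(-0.36) = 0.616

0.616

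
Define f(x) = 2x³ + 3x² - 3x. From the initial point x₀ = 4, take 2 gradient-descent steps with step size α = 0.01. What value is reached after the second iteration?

2.209666

f′(x) = 6x² + 6x - 3
x₁ = 4 − 0.01·117 = 2.83
x₂ = 2.83 − 0.01·62.0334 = 2.209666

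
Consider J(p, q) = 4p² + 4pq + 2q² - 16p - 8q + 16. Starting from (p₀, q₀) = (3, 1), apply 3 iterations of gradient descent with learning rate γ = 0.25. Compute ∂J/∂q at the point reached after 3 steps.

∇J = (8p + 4q - 16, 4p + 4q - 8)
(p₁, q₁) = (3, 1) − 0.25·(12, 8) = (0, -1)
(p₂, q₂) = (0, -1) − 0.25·(-20, -12) = (5, 2)
(p₃, q₃) = (5, 2) − 0.25·(32, 20) = (-3, -3)
∂J/∂q at (-3, -3) = -32

-32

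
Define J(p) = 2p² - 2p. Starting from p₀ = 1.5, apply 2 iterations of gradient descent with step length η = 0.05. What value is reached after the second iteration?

J′(p) = 4p - 2
p₁ = 1.5 − 0.05·4 = 1.3
p₂ = 1.3 − 0.05·3.2 = 1.14

1.14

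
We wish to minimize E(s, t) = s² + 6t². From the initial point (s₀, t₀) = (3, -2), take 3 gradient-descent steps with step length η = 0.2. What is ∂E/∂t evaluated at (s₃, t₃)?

65.856

∇E = (2s, 12t)
Step 1: at (3, -2), ∇E = (6, -24) → (3, -2) − 0.2·(6, -24) = (1.8, 2.8)
Step 2: at (1.8, 2.8), ∇E = (3.6, 33.6) → (1.8, 2.8) − 0.2·(3.6, 33.6) = (1.08, -3.92)
Step 3: at (1.08, -3.92), ∇E = (2.16, -47.04) → (1.08, -3.92) − 0.2·(2.16, -47.04) = (0.648, 5.488)
∂E/∂t at (0.648, 5.488) = 65.856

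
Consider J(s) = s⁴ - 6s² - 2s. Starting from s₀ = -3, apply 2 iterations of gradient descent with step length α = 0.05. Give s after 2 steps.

J′(s) = 4s³ - 12s - 2
Step 1: J′(-3) = -74; s₁ = -3 − 0.05·(-74) = 0.7
Step 2: J′(0.7) = -9.028; s₂ = 0.7 − 0.05·(-9.028) = 1.1514

1.1514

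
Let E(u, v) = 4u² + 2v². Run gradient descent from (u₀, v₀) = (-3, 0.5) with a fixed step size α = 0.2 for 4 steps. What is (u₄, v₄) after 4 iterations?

∇E = (8u, 4v)
(u₁, v₁) = (-3, 0.5) − 0.2·(-24, 2) = (1.8, 0.1)
(u₂, v₂) = (1.8, 0.1) − 0.2·(14.4, 0.4) = (-1.08, 0.02)
(u₃, v₃) = (-1.08, 0.02) − 0.2·(-8.64, 0.08) = (0.648, 0.004)
(u₄, v₄) = (0.648, 0.004) − 0.2·(5.184, 0.016) = (-0.3888, 0.0008)

(-0.3888, 0.0008)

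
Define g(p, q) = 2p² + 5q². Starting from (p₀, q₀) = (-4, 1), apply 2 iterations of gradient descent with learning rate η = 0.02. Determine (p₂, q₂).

∇g = (4p, 10q)
Step 1: at (-4, 1), ∇g = (-16, 10) → (-4, 1) − 0.02·(-16, 10) = (-3.68, 0.8)
Step 2: at (-3.68, 0.8), ∇g = (-14.72, 8) → (-3.68, 0.8) − 0.02·(-14.72, 8) = (-3.3856, 0.64)

(-3.3856, 0.64)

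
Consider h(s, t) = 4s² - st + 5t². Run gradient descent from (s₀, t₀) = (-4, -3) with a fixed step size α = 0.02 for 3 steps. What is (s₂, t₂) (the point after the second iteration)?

(-2.9224, -2.0524)

∇h = (8s - t, -s + 10t)
Step 1: at (-4, -3), ∇h = (-29, -26) → (-4, -3) − 0.02·(-29, -26) = (-3.42, -2.48)
Step 2: at (-3.42, -2.48), ∇h = (-24.88, -21.38) → (-3.42, -2.48) − 0.02·(-24.88, -21.38) = (-2.9224, -2.0524)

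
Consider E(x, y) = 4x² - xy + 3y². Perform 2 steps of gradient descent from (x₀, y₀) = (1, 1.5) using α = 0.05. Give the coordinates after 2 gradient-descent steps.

∇E = (8x - y, -x + 6y)
Step 1: at (1, 1.5), ∇E = (6.5, 8) → (1, 1.5) − 0.05·(6.5, 8) = (0.675, 1.1)
Step 2: at (0.675, 1.1), ∇E = (4.3, 5.925) → (0.675, 1.1) − 0.05·(4.3, 5.925) = (0.46, 0.80375)

(0.46, 0.80375)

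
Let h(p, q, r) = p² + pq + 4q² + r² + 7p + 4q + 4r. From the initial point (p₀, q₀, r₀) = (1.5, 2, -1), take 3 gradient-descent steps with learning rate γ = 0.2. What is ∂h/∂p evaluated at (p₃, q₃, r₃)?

1.16

∇h = (2p + q + 7, p + 8q + 4, 2r + 4)
(p₁, q₁, r₁) = (1.5, 2, -1) − 0.2·(12, 21.5, 2) = (-0.9, -2.3, -1.4)
(p₂, q₂, r₂) = (-0.9, -2.3, -1.4) − 0.2·(2.9, -15.3, 1.2) = (-1.48, 0.76, -1.64)
(p₃, q₃, r₃) = (-1.48, 0.76, -1.64) − 0.2·(4.8, 8.6, 0.72) = (-2.44, -0.96, -1.784)
∂h/∂p at (-2.44, -0.96, -1.784) = 1.16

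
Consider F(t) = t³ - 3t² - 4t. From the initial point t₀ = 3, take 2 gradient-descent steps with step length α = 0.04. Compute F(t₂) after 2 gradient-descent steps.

F′(t) = 3t² - 6t - 4
t₁ = 3 − 0.04·5 = 2.8
t₂ = 2.8 − 0.04·2.72 = 2.6912
F(2.6912) = -13.001301737472

-13.001301737472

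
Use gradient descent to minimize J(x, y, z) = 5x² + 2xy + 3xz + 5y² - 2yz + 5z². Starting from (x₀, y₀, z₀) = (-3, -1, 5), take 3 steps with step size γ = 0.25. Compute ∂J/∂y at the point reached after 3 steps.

269.625

∇J = (10x + 2y + 3z, 2x + 10y - 2z, 3x - 2y + 10z)
(x₁, y₁, z₁) = (-3, -1, 5) − 0.25·(-17, -26, 43) = (1.25, 5.5, -5.75)
(x₂, y₂, z₂) = (1.25, 5.5, -5.75) − 0.25·(6.25, 69, -64.75) = (-0.3125, -11.75, 10.4375)
(x₃, y₃, z₃) = (-0.3125, -11.75, 10.4375) − 0.25·(4.6875, -139, 126.9375) = (-1.484375, 23, -21.296875)
∂J/∂y at (-1.484375, 23, -21.296875) = 269.625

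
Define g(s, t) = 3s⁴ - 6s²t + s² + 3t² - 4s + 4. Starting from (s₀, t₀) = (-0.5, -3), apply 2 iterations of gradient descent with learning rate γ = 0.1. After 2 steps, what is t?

∇g = (12s³ - 12st + 2s - 4, -6s² + 6t)
(s₁, t₁) = (-0.5, -3) − 0.1·(-24.5, -19.5) = (1.95, -1.05)
(s₂, t₂) = (1.95, -1.05) − 0.1·(113.4485, -29.115) = (-9.39485, 1.8615)
t = 1.8615

1.8615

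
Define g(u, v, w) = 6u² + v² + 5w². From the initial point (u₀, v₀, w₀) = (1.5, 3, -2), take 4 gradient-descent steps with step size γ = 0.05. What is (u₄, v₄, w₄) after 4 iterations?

∇g = (12u, 2v, 10w)
(u₁, v₁, w₁) = (1.5, 3, -2) − 0.05·(18, 6, -20) = (0.6, 2.7, -1)
(u₂, v₂, w₂) = (0.6, 2.7, -1) − 0.05·(7.2, 5.4, -10) = (0.24, 2.43, -0.5)
(u₃, v₃, w₃) = (0.24, 2.43, -0.5) − 0.05·(2.88, 4.86, -5) = (0.096, 2.187, -0.25)
(u₄, v₄, w₄) = (0.096, 2.187, -0.25) − 0.05·(1.152, 4.374, -2.5) = (0.0384, 1.9683, -0.125)

(0.0384, 1.9683, -0.125)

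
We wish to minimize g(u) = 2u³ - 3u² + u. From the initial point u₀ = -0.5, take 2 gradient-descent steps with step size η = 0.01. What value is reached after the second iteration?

g′(u) = 6u² - 6u + 1
Step 1: g′(-0.5) = 5.5; u₁ = -0.5 − 0.01·5.5 = -0.555
Step 2: g′(-0.555) = 6.17815; u₂ = -0.555 − 0.01·6.17815 = -0.6167815

-0.6167815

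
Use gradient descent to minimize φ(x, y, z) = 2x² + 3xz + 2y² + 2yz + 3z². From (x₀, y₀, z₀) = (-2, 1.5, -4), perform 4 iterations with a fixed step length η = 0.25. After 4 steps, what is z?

∇φ = (4x + 3z, 4y + 2z, 3x + 2y + 6z)
Step 1: at (-2, 1.5, -4), ∇φ = (-20, -2, -27) → (-2, 1.5, -4) − 0.25·(-20, -2, -27) = (3, 2, 2.75)
Step 2: at (3, 2, 2.75), ∇φ = (20.25, 13.5, 29.5) → (3, 2, 2.75) − 0.25·(20.25, 13.5, 29.5) = (-2.0625, -1.375, -4.625)
Step 3: at (-2.0625, -1.375, -4.625), ∇φ = (-22.125, -14.75, -36.6875) → (-2.0625, -1.375, -4.625) − 0.25·(-22.125, -14.75, -36.6875) = (3.46875, 2.3125, 4.546875)
Step 4: at (3.46875, 2.3125, 4.546875), ∇φ = (27.515625, 18.34375, 42.3125) → (3.46875, 2.3125, 4.546875) − 0.25·(27.515625, 18.34375, 42.3125) = (-3.41015625, -2.2734375, -6.03125)
z = -6.03125

-6.03125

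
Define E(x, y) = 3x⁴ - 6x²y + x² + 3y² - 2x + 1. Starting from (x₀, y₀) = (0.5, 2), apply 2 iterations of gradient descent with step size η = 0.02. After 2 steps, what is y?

1.639148

∇E = (12x³ - 12xy + 2x - 2, -6x² + 6y)
Step 1: at (0.5, 2), ∇E = (-11.5, 10.5) → (0.5, 2) − 0.02·(-11.5, 10.5) = (0.73, 1.79)
Step 2: at (0.73, 1.79), ∇E = (-11.552196, 7.5426) → (0.73, 1.79) − 0.02·(-11.552196, 7.5426) = (0.96104392, 1.639148)
y = 1.639148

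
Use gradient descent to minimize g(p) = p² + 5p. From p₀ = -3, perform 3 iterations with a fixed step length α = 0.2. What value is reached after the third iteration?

g′(p) = 2p + 5
Step 1: g′(-3) = -1; p₁ = -3 − 0.2·(-1) = -2.8
Step 2: g′(-2.8) = -0.6; p₂ = -2.8 − 0.2·(-0.6) = -2.68
Step 3: g′(-2.68) = -0.36; p₃ = -2.68 − 0.2·(-0.36) = -2.608

-2.608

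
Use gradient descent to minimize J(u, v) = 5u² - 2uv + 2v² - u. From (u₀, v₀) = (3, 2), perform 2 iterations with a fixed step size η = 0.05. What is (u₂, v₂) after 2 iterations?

∇J = (10u - 2v - 1, -2u + 4v)
(u₁, v₁) = (3, 2) − 0.05·(25, 2) = (1.75, 1.9)
(u₂, v₂) = (1.75, 1.9) − 0.05·(12.7, 4.1) = (1.115, 1.695)

(1.115, 1.695)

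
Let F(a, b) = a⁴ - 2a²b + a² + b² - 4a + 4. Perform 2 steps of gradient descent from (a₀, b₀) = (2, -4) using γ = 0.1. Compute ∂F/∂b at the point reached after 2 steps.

-2471.02308352

∇F = (4a³ - 4ab + 2a - 4, -2a² + 2b)
Step 1: at (2, -4), ∇F = (64, -16) → (2, -4) − 0.1·(64, -16) = (-4.4, -2.4)
Step 2: at (-4.4, -2.4), ∇F = (-395.776, -43.52) → (-4.4, -2.4) − 0.1·(-395.776, -43.52) = (35.1776, 1.952)
∂F/∂b at (35.1776, 1.952) = -2471.02308352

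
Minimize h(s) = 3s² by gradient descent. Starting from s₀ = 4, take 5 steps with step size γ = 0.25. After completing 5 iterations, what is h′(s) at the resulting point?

h′(s) = 6s
s₁ = 4 − 0.25·24 = -2
s₂ = -2 − 0.25·(-12) = 1
s₃ = 1 − 0.25·6 = -0.5
s₄ = -0.5 − 0.25·(-3) = 0.25
s₅ = 0.25 − 0.25·1.5 = -0.125
h′(s) at (-0.125) = -0.75

-0.75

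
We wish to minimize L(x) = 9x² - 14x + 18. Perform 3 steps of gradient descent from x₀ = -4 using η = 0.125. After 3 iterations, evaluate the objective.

796.263916015625

L′(x) = 18x - 14
x₁ = -4 − 0.125·(-86) = 6.75
x₂ = 6.75 − 0.125·107.5 = -6.6875
x₃ = -6.6875 − 0.125·(-134.375) = 10.109375
L(10.109375) = 796.263916015625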